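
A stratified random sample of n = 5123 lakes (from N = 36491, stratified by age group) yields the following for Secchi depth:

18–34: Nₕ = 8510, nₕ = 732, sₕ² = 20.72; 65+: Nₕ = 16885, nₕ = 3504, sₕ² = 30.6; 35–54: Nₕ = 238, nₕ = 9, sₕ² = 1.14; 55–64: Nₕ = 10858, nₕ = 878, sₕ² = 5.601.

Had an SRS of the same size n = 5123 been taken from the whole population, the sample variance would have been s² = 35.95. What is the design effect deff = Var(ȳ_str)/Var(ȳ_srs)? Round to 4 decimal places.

Var(ȳ_str) = Σ Wₕ²(1−fₕ)sₕ²/nₕ with Wₕ = Nₕ/36491:
  18–34: (8510/36491)²·(1−732/8510)·20.72/732 = 0.0014070342
  65+: (16885/36491)²·(1−3504/16885)·30.6/3504 = 0.0014817517
  35–54: (238/36491)²·(1−9/238)·1.14/9 = 5.1844567 × 10^-6
  55–64: (10858/36491)²·(1−878/10858)·5.601/878 = 5.1913452 × 10^-4
  → Var(ȳ_str) = 0.0034131049.
Var(ȳ_srs) = (1 − 5123/36491)·35.95/5123 = 0.0060321982.
deff = 0.0034131049 / 0.0060321982 = 0.5658.

0.5658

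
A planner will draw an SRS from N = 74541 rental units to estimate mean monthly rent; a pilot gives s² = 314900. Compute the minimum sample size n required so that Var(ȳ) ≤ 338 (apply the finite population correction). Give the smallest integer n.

Without fpc, n₀ = s²/D = 314900/338 = 931.6568.
With fpc, (1 − n/N)·s²/n ≤ D requires n ≥ n₀/(1 + n₀/N) = 931.6568/(1 + 931.6568/74541) = 920.1562.
Rounding up, n = 921.

921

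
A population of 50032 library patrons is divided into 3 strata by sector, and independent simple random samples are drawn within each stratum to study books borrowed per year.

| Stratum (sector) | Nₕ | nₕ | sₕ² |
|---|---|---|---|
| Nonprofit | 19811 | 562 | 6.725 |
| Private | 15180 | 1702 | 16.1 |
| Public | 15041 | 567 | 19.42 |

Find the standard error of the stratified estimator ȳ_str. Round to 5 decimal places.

Var(ȳ_str) = Σₕ Wₕ²(1 − fₕ)sₕ²/nₕ with Wₕ = Nₕ/N, N = 50032.
Nonprofit: Wₕ = 0.39596658; term = 0.39596658²·(1 − 0.02836808)·6.725/562 = 0.0018229502.
Private: Wₕ = 0.30340582; term = 0.30340582²·(1 − 0.11212121)·16.1/1702 = 7.7315722 × 10^-4.
Public: Wₕ = 0.30062760; term = 0.30062760²·(1 − 0.03769696)·19.42/567 = 0.0029787614.
Sum = 0.0055748688.
SE = √(0.0055748688) = 0.07467.

0.07467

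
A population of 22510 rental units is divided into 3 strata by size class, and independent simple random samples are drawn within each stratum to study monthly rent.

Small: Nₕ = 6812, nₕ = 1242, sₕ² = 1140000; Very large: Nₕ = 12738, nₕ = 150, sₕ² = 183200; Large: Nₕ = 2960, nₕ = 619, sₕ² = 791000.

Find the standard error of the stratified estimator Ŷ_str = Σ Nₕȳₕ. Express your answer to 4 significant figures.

489400

Var(Ŷ_str) = Σₕ Nₕ²(1 − fₕ)sₕ²/nₕ.
Small: 6812²·(1 − 1242/6812)·1140000/1242 = 3.4826761 × 10^10.
Very large: 12738²·(1 − 150/12738)·183200/150 = 1.9583585 × 10^11.
Large: 2960²·(1 − 619/2960)·791000/619 = 8.8548041 × 10^9.
Sum = 2.3951742 × 10^11.
SE = √(2.3951742 × 10^11) = 489400.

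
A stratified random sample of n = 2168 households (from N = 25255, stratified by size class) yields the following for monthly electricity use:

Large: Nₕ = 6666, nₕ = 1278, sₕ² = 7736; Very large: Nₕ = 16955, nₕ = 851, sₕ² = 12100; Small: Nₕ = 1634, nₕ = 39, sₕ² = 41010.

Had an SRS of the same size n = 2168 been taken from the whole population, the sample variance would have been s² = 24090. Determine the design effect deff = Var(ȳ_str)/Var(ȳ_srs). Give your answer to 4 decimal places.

Var(ȳ_str) = Σ Wₕ²(1−fₕ)sₕ²/nₕ with Wₕ = Nₕ/25255:
  Large: (6666/25255)²·(1−1278/6666)·7736/1278 = 0.34086606
  Very large: (16955/25255)²·(1−851/16955)·12100/851 = 6.0868503
  Small: (1634/25255)²·(1−39/1634)·41010/39 = 4.2967804
  → Var(ȳ_str) = 10.724497.
Var(ȳ_srs) = (1 − 2168/25255)·24090/2168 = 10.157753.
deff = 10.724497 / 10.157753 = 1.0558.

1.0558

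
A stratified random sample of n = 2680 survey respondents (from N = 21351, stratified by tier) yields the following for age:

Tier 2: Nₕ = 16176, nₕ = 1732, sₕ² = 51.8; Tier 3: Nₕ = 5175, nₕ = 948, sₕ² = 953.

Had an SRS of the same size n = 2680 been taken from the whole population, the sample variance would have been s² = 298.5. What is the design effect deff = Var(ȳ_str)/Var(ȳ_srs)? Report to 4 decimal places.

0.6526

Var(ȳ_str) = Σ Wₕ²(1−fₕ)sₕ²/nₕ with Wₕ = Nₕ/21351:
  Tier 2: (16176/21351)²·(1−1732/16176)·51.8/1732 = 0.015328655
  Tier 3: (5175/21351)²·(1−948/5175)·953/948 = 0.048238159
  → Var(ȳ_str) = 0.063566814.
Var(ȳ_srs) = (1 − 2680/21351)·298.5/2680 = 0.097399987.
deff = 0.063566814 / 0.097399987 = 0.6526.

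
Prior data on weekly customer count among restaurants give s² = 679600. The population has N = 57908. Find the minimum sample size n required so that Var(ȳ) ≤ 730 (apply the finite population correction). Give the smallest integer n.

Without fpc, n₀ = s²/D = 679600/730 = 930.9589.
With fpc, (1 − n/N)·s²/n ≤ D requires n ≥ n₀/(1 + n₀/N) = 930.9589/(1 + 930.9589/57908) = 916.2291.
Rounding up, n = 917.

917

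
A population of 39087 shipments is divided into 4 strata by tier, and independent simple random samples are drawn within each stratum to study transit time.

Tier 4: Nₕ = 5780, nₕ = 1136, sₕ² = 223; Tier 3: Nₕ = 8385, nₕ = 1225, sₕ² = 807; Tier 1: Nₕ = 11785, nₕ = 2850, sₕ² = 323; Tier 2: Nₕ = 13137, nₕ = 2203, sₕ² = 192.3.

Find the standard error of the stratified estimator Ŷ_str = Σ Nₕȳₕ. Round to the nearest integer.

Var(Ŷ_str) = Σₕ Nₕ²(1 − fₕ)sₕ²/nₕ.
Tier 4: 5780²·(1 − 1136/5780)·223/1136 = 5.269223 × 10^6.
Tier 3: 8385²·(1 − 1225/8385)·807/1225 = 3.9550642 × 10^7.
Tier 1: 11785²·(1 − 2850/11785)·323/2850 = 1.1933884 × 10^7.
Tier 2: 13137²·(1 − 2203/13137)·192.3/2203 = 1.253834 × 10^7.
Sum = 6.9292089 × 10^7.
SE = √(6.9292089 × 10^7) = 8324.

8324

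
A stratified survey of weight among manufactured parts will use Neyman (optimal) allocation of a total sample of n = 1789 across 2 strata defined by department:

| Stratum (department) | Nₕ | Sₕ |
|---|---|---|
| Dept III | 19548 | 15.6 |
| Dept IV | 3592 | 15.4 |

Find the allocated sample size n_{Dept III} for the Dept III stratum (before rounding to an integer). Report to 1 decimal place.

Neyman allocation: nₕ = n·NₕSₕ / Σⱼ NⱼSⱼ.
Σ NⱼSⱼ = 19548·15.6 + 3592·15.4 = 360265.6.
n_{Dept III} = 1789·19548·15.6 / 360265.6 = 1514.3.

1514.3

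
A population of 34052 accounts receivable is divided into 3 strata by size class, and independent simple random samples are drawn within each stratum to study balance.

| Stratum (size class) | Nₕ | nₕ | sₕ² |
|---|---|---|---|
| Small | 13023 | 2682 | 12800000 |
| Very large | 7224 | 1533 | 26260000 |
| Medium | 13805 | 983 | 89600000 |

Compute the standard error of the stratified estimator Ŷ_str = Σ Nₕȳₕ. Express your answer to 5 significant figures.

Var(Ŷ_str) = Σₕ Nₕ²(1 − fₕ)sₕ²/nₕ.
Small: 13023²·(1 − 2682/13023)·12800000/2682 = 6.4272438 × 10^11.
Very large: 7224²·(1 − 1533/7224)·26260000/1533 = 7.0423708 × 10^11.
Medium: 13805²·(1 − 983/13805)·89600000/983 = 1.6134172 × 10^13.
Sum = 1.7481133 × 10^13.
SE = √(1.7481133 × 10^13) = 4.1810 × 10^6.

4.1810 × 10^6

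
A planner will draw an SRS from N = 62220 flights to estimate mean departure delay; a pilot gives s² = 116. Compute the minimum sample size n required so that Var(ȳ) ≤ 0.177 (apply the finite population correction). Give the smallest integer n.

Without fpc, n₀ = s²/D = 116/0.177 = 655.3672.
With fpc, (1 − n/N)·s²/n ≤ D requires n ≥ n₀/(1 + n₀/N) = 655.3672/(1 + 655.3672/62220) = 648.5361.
Rounding up, n = 649.

649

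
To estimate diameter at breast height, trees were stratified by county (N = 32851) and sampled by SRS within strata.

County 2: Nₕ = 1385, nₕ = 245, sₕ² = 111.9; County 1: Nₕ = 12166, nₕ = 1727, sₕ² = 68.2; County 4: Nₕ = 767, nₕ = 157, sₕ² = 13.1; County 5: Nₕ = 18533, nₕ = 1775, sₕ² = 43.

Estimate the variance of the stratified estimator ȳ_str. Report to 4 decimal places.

0.0123

Var(ȳ_str) = Σₕ Wₕ²(1 − fₕ)sₕ²/nₕ with Wₕ = Nₕ/N, N = 32851.
County 2: Wₕ = 0.04216006; term = 0.04216006²·(1 − 0.17689531)·111.9/245 = 6.6822303 × 10^-4.
County 1: Wₕ = 0.37033880; term = 0.37033880²·(1 − 0.14195298)·68.2/1727 = 0.0046473091.
County 4: Wₕ = 0.02334784; term = 0.02334784²·(1 − 0.20469361)·13.1/157 = 3.617426 × 10^-5.
County 5: Wₕ = 0.56415330; term = 0.56415330²·(1 − 0.09577510)·43/1775 = 0.0069717342.
Sum = 0.012323441.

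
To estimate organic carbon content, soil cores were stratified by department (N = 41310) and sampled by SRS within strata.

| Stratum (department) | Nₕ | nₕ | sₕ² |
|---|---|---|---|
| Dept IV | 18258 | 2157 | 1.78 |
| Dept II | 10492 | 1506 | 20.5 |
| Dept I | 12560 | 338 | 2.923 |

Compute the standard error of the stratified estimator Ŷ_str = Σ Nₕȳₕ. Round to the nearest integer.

Var(Ŷ_str) = Σₕ Nₕ²(1 − fₕ)sₕ²/nₕ.
Dept IV: 18258²·(1 − 2157/18258)·1.78/2157 = 242591.68.
Dept II: 10492²·(1 − 1506/10492)·20.5/1506 = 1.283375 × 10^6.
Dept I: 12560²·(1 − 338/12560)·2.923/338 = 1.3275291 × 10^6.
Sum = 2.8534958 × 10^6.
SE = √(2.8534958 × 10^6) = 1689.

1689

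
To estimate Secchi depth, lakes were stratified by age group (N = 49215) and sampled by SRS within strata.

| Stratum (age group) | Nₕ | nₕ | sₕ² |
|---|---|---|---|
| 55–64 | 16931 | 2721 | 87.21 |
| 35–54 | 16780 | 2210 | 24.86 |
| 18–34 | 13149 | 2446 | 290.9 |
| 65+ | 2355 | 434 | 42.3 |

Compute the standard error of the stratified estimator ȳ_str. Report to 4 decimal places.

Var(ȳ_str) = Σₕ Wₕ²(1 − fₕ)sₕ²/nₕ with Wₕ = Nₕ/N, N = 49215.
55–64: Wₕ = 0.34402113; term = 0.34402113²·(1 − 0.16071112)·87.21/2721 = 0.003183607.
35–54: Wₕ = 0.34095296; term = 0.34095296²·(1 − 0.13170441)·24.86/2210 = 0.0011354431.
18–34: Wₕ = 0.26717464; term = 0.26717464²·(1 − 0.18602175)·290.9/2446 = 0.0069101988.
65+: Wₕ = 0.04785126; term = 0.04785126²·(1 − 0.18428875)·42.3/434 = 1.8204298 × 10^-4.
Sum = 0.011411292.
SE = √(0.011411292) = 0.1068.

0.1068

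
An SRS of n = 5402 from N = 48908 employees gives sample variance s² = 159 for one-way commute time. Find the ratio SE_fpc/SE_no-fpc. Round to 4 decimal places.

0.9432

f = n/N = 5402/48908 = 0.11045228.
SE_no-fpc = √(s²/n) = 0.17156207; SE_fpc = √((1−f)s²/n) = 0.1618102.
Ratio = √(1−f) = 0.94315838.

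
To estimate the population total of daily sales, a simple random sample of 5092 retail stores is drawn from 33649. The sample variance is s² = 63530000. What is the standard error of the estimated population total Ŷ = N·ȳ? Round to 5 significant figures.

3.4625 × 10^6

Var(Ŷ) = N²·Var(ȳ) = N²·(1 − n/N)·s²/n.
f = 5092/33649 = 0.15132693; Var(ȳ) = 0.84867307·63530000/5092 = 10588.413.
Var(Ŷ) = 33649² · 10588.413 = 1.1988786 × 10^13.
SE(Ŷ) = √(1.1988786 × 10^13) = 3.4625 × 10^6.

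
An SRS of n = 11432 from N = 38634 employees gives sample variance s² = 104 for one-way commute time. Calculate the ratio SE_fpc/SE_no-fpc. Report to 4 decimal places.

f = n/N = 11432/38634 = 0.29590516.
SE_no-fpc = √(s²/n) = 0.095379614; SE_fpc = √((1−f)s²/n) = 0.080033377.
Ratio = √(1−f) = 0.83910359.

0.8391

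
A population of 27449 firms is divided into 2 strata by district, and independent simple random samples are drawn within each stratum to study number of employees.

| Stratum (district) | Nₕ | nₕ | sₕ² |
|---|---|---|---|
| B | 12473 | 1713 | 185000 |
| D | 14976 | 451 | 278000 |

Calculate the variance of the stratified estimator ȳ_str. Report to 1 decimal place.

Var(ȳ_str) = Σₕ Wₕ²(1 − fₕ)sₕ²/nₕ with Wₕ = Nₕ/N, N = 27449.
B: Wₕ = 0.45440635; term = 0.45440635²·(1 − 0.13733665)·185000/1713 = 19.237317.
D: Wₕ = 0.54559365; term = 0.54559365²·(1 − 0.03011485)·278000/451 = 177.96196.
Sum = 197.19928.

197.2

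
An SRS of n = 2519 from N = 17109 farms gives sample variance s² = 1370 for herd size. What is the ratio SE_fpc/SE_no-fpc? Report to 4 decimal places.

0.9235

f = n/N = 2519/17109 = 0.14723245.
SE_no-fpc = √(s²/n) = 0.73747313; SE_fpc = √((1−f)s²/n) = 0.68102261.
Ratio = √(1−f) = 0.92345414.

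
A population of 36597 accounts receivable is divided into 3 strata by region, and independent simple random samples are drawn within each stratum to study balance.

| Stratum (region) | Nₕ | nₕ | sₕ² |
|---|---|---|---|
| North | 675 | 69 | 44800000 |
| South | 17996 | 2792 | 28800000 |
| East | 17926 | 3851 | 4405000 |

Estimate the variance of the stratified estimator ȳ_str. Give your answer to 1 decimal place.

Var(ȳ_str) = Σₕ Wₕ²(1 − fₕ)sₕ²/nₕ with Wₕ = Nₕ/N, N = 36597.
North: Wₕ = 0.01844413; term = 0.01844413²·(1 − 0.10222222)·44800000/69 = 198.29618.
South: Wₕ = 0.49173430; term = 0.49173430²·(1 − 0.15514559)·28800000/2792 = 2107.2688.
East: Wₕ = 0.48982157; term = 0.48982157²·(1 − 0.21482762)·4405000/3851 = 215.4831.
Sum = 2521.0481.

2521.0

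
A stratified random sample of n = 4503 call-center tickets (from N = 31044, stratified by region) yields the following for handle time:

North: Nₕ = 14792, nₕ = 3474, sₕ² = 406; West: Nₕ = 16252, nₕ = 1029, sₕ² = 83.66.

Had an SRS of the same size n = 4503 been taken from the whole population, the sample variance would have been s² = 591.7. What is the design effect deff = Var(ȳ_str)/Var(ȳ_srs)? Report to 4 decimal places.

Var(ȳ_str) = Σ Wₕ²(1−fₕ)sₕ²/nₕ with Wₕ = Nₕ/31044:
  North: (14792/31044)²·(1−3474/14792)·406/3474 = 0.020301936
  West: (16252/31044)²·(1−1029/16252)·83.66/1029 = 0.020871526
  → Var(ȳ_str) = 0.041173462.
Var(ȳ_srs) = (1 − 4503/31044)·591.7/4503 = 0.11234124.
deff = 0.041173462 / 0.11234124 = 0.3665.

0.3665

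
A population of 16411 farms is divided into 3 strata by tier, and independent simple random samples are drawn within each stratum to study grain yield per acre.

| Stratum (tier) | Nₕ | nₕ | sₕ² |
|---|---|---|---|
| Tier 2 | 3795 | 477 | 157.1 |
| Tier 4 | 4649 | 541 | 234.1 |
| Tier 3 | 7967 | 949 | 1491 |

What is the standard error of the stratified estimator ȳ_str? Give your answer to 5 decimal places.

Var(ȳ_str) = Σₕ Wₕ²(1 − fₕ)sₕ²/nₕ with Wₕ = Nₕ/N, N = 16411.
Tier 2: Wₕ = 0.23124733; term = 0.23124733²·(1 − 0.12569170)·157.1/477 = 0.01539841.
Tier 4: Wₕ = 0.28328560; term = 0.28328560²·(1 − 0.11636911)·234.1/541 = 0.030684852.
Tier 3: Wₕ = 0.48546706; term = 0.48546706²·(1 − 0.11911635)·1491/949 = 0.32617414.
Sum = 0.3722574.
SE = √(0.3722574) = 0.61013.

0.61013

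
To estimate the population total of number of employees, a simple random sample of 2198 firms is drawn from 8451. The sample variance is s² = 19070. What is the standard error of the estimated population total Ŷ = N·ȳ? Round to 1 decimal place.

Var(Ŷ) = N²·Var(ȳ) = N²·(1 − n/N)·s²/n.
f = 2198/8451 = 0.26008756; Var(ȳ) = 0.73991244·19070/2198 = 6.4195315.
Var(Ŷ) = 8451² · 6.4195315 = 4.5847909 × 10^8.
SE(Ŷ) = √(4.5847909 × 10^8) = 21412.1.

21412.1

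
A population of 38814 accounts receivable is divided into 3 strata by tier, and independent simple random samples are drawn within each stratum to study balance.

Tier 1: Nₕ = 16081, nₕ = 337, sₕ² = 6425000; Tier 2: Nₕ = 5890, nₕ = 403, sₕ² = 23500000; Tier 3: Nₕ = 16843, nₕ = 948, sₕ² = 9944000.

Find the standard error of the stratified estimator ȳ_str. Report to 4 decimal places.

Var(ȳ_str) = Σₕ Wₕ²(1 − fₕ)sₕ²/nₕ with Wₕ = Nₕ/N, N = 38814.
Tier 1: Wₕ = 0.41430927; term = 0.41430927²·(1 − 0.02095641)·6425000/337 = 3204.0152.
Tier 2: Wₕ = 0.15174937; term = 0.15174937²·(1 − 0.06842105)·23500000/403 = 1250.9394.
Tier 3: Wₕ = 0.43394136; term = 0.43394136²·(1 − 0.05628451)·9944000/948 = 1864.0431.
Sum = 6318.9977.
SE = √(6318.9977) = 79.4921.

79.4921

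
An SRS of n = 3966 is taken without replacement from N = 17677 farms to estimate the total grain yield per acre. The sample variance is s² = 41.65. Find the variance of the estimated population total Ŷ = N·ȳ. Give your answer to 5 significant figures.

Var(Ŷ) = N²·Var(ȳ) = N²·(1 − n/N)·s²/n.
f = 3966/17677 = 0.22435934; Var(ȳ) = 0.77564066·41.65/3966 = 0.008145596.
Var(Ŷ) = 17677² · 0.008145596 = 2.5453059 × 10^6.

2.5453 × 10^6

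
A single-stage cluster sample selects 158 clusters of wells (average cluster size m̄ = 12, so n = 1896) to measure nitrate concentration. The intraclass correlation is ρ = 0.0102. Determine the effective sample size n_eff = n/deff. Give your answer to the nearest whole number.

1705

deff = 1 + (12 − 1)·0.0102 = 1 + 0.1122 = 1.1122.
n_eff = 1896 / 1.1122 = 1705.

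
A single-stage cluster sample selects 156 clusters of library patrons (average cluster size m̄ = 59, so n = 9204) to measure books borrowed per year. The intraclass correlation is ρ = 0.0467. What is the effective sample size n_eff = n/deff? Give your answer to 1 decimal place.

deff = 1 + (59 − 1)·0.0467 = 1 + 2.7086 = 3.7086.
n_eff = 9204 / 3.7086 = 2481.8.

2481.8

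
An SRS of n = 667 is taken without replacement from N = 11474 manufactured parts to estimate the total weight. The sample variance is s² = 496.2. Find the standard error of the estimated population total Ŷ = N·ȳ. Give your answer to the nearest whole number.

Var(Ŷ) = N²·Var(ȳ) = N²·(1 − n/N)·s²/n.
f = 667/11474 = 0.05813143; Var(ȳ) = 0.94186857·496.2/667 = 0.70068244.
Var(Ŷ) = 11474² · 0.70068244 = 9.2246718 × 10^7.
SE(Ŷ) = √(9.2246718 × 10^7) = 9605.

9605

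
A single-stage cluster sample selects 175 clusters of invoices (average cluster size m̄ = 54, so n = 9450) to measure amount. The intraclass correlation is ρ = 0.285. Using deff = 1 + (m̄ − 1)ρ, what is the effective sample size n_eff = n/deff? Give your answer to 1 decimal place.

586.8

deff = 1 + (54 − 1)·0.285 = 1 + 15.105 = 16.105.
n_eff = 9450 / 16.105 = 586.8.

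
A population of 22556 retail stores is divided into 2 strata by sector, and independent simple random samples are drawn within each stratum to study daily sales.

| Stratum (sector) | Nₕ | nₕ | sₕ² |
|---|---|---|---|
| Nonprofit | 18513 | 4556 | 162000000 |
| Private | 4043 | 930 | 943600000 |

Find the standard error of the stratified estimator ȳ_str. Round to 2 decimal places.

Var(ȳ_str) = Σₕ Wₕ²(1 − fₕ)sₕ²/nₕ with Wₕ = Nₕ/N, N = 22556.
Nonprofit: Wₕ = 0.82075723; term = 0.82075723²·(1 − 0.24609734)·162000000/4556 = 18058.264.
Private: Wₕ = 0.17924277; term = 0.17924277²·(1 − 0.23002721)·943600000/930 = 25099.419.
Sum = 43157.683.
SE = √(43157.683) = 207.74.

207.74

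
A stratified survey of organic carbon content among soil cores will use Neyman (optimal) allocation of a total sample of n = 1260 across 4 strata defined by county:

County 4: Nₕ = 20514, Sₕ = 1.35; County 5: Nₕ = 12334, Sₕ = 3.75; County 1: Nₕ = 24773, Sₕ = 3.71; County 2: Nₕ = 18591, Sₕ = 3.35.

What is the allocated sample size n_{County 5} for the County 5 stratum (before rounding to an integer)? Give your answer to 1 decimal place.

255.5

Neyman allocation: nₕ = n·NₕSₕ / Σⱼ NⱼSⱼ.
Σ NⱼSⱼ = 20514·1.35 + 12334·3.75 + 24773·3.71 + 18591·3.35 = 228134.08.
n_{County 5} = 1260·12334·3.75 / 228134.08 = 255.5.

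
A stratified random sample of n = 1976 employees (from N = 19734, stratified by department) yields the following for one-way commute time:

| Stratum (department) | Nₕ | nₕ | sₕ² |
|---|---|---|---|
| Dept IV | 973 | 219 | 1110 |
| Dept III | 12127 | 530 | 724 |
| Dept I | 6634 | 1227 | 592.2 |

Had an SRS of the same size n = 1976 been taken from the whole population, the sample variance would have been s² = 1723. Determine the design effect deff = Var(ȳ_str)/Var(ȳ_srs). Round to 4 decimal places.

0.6975

Var(ȳ_str) = Σ Wₕ²(1−fₕ)sₕ²/nₕ with Wₕ = Nₕ/19734:
  Dept IV: (973/19734)²·(1−219/973)·1110/219 = 0.0095484483
  Dept III: (12127/19734)²·(1−530/12127)·724/530 = 0.49332314
  Dept I: (6634/19734)²·(1−1227/6634)·592.2/1227 = 0.044455493
  → Var(ȳ_str) = 0.54732708.
Var(ȳ_srs) = (1 − 1976/19734)·1723/1976 = 0.78465232.
deff = 0.54732708 / 0.78465232 = 0.6975.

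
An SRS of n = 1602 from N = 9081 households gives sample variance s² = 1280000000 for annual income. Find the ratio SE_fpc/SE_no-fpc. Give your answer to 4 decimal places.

0.9075

f = n/N = 1602/9081 = 0.17641229.
SE_no-fpc = √(s²/n) = 893.8687; SE_fpc = √((1−f)s²/n) = 811.20134.
Ratio = √(1−f) = 0.90751733.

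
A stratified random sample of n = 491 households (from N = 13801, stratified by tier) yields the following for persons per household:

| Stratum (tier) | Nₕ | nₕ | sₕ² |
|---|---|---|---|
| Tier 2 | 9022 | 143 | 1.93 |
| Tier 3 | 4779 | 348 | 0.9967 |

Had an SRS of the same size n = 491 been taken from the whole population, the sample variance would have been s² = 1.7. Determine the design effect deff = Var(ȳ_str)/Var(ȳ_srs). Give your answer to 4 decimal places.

Var(ȳ_str) = Σ Wₕ²(1−fₕ)sₕ²/nₕ with Wₕ = Nₕ/13801:
  Tier 2: (9022/13801)²·(1−143/9022)·1.93/143 = 0.0056763222
  Tier 3: (4779/13801)²·(1−348/4779)·0.9967/348 = 3.1842187 × 10^-4
  → Var(ȳ_str) = 0.0059947441.
Var(ȳ_srs) = (1 − 491/13801)·1.7/491 = 0.0033391423.
deff = 0.0059947441 / 0.0033391423 = 1.7953.

1.7953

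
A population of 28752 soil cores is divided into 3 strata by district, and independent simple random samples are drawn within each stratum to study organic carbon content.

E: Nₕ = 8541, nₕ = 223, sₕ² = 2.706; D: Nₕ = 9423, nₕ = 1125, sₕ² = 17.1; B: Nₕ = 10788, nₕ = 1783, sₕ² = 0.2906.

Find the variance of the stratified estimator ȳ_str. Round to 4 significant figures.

Var(ȳ_str) = Σₕ Wₕ²(1 − fₕ)sₕ²/nₕ with Wₕ = Nₕ/N, N = 28752.
E: Wₕ = 0.29705760; term = 0.29705760²·(1 − 0.02610935)·2.706/223 = 0.0010428322.
D: Wₕ = 0.32773372; term = 0.32773372²·(1 − 0.11938873)·17.1/1125 = 0.001437706.
B: Wₕ = 0.37520868; term = 0.37520868²·(1 − 0.16527623)·0.2906/1783 = 1.9152823 × 10^-5.
Sum = 0.002499691.

0.002500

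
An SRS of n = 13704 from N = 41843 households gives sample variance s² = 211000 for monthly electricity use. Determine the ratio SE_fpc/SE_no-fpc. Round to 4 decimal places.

0.8201

f = n/N = 13704/41843 = 0.32750998.
SE_no-fpc = √(s²/n) = 3.9238966; SE_fpc = √((1−f)s²/n) = 3.2178106.
Ratio = √(1−f) = 0.82005489.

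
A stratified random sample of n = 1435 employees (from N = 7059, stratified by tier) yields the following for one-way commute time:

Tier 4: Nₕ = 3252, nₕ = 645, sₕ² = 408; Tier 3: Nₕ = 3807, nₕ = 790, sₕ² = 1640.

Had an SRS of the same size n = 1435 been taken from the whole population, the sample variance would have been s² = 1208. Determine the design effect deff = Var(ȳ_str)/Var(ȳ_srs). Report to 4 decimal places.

Var(ȳ_str) = Σ Wₕ²(1−fₕ)sₕ²/nₕ with Wₕ = Nₕ/7059:
  Tier 4: (3252/7059)²·(1−645/3252)·408/645 = 0.10762314
  Tier 3: (3807/7059)²·(1−790/3807)·1640/790 = 0.47850731
  → Var(ȳ_str) = 0.58613045.
Var(ȳ_srs) = (1 − 1435/7059)·1208/1435 = 0.67068279.
deff = 0.58613045 / 0.67068279 = 0.8739.

0.8739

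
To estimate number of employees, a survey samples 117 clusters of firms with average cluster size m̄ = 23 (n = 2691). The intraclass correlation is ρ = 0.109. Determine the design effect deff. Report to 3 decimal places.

deff = 1 + (23 − 1)·0.109 = 1 + 2.398 = 3.398.

3.398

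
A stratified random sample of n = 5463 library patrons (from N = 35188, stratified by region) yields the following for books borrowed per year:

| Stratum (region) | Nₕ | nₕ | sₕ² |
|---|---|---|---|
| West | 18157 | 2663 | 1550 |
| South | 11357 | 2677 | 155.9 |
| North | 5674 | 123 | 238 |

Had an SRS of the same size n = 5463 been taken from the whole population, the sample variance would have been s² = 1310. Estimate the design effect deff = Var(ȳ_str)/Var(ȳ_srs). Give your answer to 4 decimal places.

0.9187

Var(ȳ_str) = Σ Wₕ²(1−fₕ)sₕ²/nₕ with Wₕ = Nₕ/35188:
  West: (18157/35188)²·(1−2663/18157)·1550/2663 = 0.13224492
  South: (11357/35188)²·(1−2677/11357)·155.9/2677 = 0.0046365178
  North: (5674/35188)²·(1−123/5674)·238/123 = 0.049220185
  → Var(ȳ_str) = 0.18610162.
Var(ȳ_srs) = (1 − 5463/35188)·1310/5463 = 0.20256638.
deff = 0.18610162 / 0.20256638 = 0.9187.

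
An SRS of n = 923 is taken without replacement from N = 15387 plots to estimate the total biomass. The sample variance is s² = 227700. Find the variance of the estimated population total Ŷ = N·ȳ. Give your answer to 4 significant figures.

5.490 × 10^10

Var(Ŷ) = N²·Var(ȳ) = N²·(1 − n/N)·s²/n.
f = 923/15387 = 0.05998570; Var(ȳ) = 0.94001430·227700/923 = 231.89735.
Var(Ŷ) = 15387² · 231.89735 = 5.4903963 × 10^10.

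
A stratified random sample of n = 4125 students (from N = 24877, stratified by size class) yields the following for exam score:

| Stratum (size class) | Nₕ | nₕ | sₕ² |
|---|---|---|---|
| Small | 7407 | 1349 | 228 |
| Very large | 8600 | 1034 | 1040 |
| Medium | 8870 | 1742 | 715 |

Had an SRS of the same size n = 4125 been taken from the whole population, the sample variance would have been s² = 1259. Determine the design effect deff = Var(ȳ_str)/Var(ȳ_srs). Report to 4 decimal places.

0.6282

Var(ȳ_str) = Σ Wₕ²(1−fₕ)sₕ²/nₕ with Wₕ = Nₕ/24877:
  Small: (7407/24877)²·(1−1349/7407)·228/1349 = 0.012254582
  Very large: (8600/24877)²·(1−1034/8600)·1040/1034 = 0.10575029
  Medium: (8870/24877)²·(1−1742/8870)·715/1742 = 0.041932735
  → Var(ȳ_str) = 0.15993761.
Var(ȳ_srs) = (1 − 4125/24877)·1259/4125 = 0.25460312.
deff = 0.15993761 / 0.25460312 = 0.6282.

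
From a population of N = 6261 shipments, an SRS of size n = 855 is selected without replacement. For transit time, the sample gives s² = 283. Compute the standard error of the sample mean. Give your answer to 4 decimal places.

0.5346

Under SRS without replacement, Var(ȳ) = (1 − f)·s²/n with f = n/N = 855/6261 = 0.13655966.
Var(ȳ) = (1 − 0.13655966)·283/855 = 0.86344034·0.33099415 = 0.2857937.
SE(ȳ) = √(0.2857937) = 0.5346.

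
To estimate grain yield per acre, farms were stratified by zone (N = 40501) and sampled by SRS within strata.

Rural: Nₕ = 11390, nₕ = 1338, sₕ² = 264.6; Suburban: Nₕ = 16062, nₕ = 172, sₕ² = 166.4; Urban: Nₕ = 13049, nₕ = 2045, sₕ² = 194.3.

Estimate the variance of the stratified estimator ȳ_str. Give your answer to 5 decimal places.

0.17265

Var(ȳ_str) = Σₕ Wₕ²(1 − fₕ)sₕ²/nₕ with Wₕ = Nₕ/N, N = 40501.
Rural: Wₕ = 0.28122762; term = 0.28122762²·(1 − 0.11747147)·264.6/1338 = 0.013803157.
Suburban: Wₕ = 0.39658280; term = 0.39658280²·(1 − 0.01070850)·166.4/172 = 0.15052786.
Urban: Wₕ = 0.32218958; term = 0.32218958²·(1 − 0.15671699)·194.3/2045 = 0.0083171744.
Sum = 0.17264819.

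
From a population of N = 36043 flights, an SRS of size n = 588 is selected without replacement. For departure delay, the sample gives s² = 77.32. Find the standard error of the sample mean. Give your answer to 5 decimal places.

0.35965

Under SRS without replacement, Var(ȳ) = (1 − f)·s²/n with f = n/N = 588/36043 = 0.01631385.
Var(ȳ) = (1 − 0.01631385)·77.32/588 = 0.98368615·0.1314966 = 0.12935138.
SE(ȳ) = √(0.12935138) = 0.35965.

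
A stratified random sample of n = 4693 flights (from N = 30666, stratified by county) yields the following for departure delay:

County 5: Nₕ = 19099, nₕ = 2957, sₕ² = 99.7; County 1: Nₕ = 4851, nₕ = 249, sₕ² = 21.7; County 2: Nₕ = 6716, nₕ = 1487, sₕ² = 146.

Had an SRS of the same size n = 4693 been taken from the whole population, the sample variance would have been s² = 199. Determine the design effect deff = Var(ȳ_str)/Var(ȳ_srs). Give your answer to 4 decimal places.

0.4675

Var(ȳ_str) = Σ Wₕ²(1−fₕ)sₕ²/nₕ with Wₕ = Nₕ/30666:
  County 5: (19099/30666)²·(1−2957/19099)·99.7/2957 = 0.011053442
  County 1: (4851/30666)²·(1−249/4851)·21.7/249 = 0.0020688262
  County 2: (6716/30666)²·(1−1487/6716)·146/1487 = 0.0036665444
  → Var(ȳ_str) = 0.016788813.
Var(ȳ_srs) = (1 − 4693/30666)·199/4693 = 0.035914308.
deff = 0.016788813 / 0.035914308 = 0.4675.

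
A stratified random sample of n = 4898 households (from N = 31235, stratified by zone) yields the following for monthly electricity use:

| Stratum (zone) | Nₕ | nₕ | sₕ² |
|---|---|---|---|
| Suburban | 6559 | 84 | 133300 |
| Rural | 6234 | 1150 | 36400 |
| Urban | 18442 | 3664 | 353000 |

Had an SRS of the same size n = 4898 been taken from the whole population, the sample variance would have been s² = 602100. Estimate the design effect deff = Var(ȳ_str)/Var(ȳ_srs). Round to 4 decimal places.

Var(ȳ_str) = Σ Wₕ²(1−fₕ)sₕ²/nₕ with Wₕ = Nₕ/31235:
  Suburban: (6559/31235)²·(1−84/6559)·133300/84 = 69.078873
  Rural: (6234/31235)²·(1−1150/6234)·36400/1150 = 1.0282361
  Urban: (18442/31235)²·(1−3664/18442)·353000/3664 = 26.912863
  → Var(ȳ_str) = 97.019972.
Var(ȳ_srs) = (1 − 4898/31235)·602100/4898 = 103.65127.
deff = 97.019972 / 103.65127 = 0.9360.

0.9360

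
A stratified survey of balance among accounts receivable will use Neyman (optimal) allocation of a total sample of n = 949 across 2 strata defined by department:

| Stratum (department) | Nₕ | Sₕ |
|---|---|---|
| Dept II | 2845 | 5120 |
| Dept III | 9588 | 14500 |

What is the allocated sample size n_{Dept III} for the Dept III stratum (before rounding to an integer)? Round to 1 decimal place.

Neyman allocation: nₕ = n·NₕSₕ / Σⱼ NⱼSⱼ.
Σ NⱼSⱼ = 2845·5120 + 9588·14500 = 1.535924 × 10^8.
n_{Dept III} = 949·9588·14500 / (1.535924 × 10^8) = 859.0.

859.0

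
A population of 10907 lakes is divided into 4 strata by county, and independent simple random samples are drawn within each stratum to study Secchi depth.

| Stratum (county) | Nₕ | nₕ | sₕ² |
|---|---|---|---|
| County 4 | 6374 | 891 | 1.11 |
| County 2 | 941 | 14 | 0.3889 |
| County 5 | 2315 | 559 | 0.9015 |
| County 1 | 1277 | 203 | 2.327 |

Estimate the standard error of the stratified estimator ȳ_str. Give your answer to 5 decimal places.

Var(ȳ_str) = Σₕ Wₕ²(1 − fₕ)sₕ²/nₕ with Wₕ = Nₕ/N, N = 10907.
County 4: Wₕ = 0.58439534; term = 0.58439534²·(1 − 0.13978663)·1.11/891 = 3.6598641 × 10^-4.
County 2: Wₕ = 0.08627487; term = 0.08627487²·(1 − 0.01487779)·0.3889/14 = 2.036895 × 10^-4.
County 5: Wₕ = 0.21224901; term = 0.21224901²·(1 − 0.24146868)·0.9015/559 = 5.5108527 × 10^-5.
County 1: Wₕ = 0.11708077; term = 0.11708077²·(1 − 0.15896633)·2.327/203 = 1.321554 × 10^-4.
Sum = 7.5693984 × 10^-4.
SE = √(7.5693984 × 10^-4) = 0.02751.

0.02751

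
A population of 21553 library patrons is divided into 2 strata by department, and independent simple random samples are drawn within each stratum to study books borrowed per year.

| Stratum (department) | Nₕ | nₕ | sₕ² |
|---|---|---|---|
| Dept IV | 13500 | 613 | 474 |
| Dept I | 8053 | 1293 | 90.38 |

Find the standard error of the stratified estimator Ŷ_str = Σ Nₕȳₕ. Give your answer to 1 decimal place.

Var(Ŷ_str) = Σₕ Nₕ²(1 − fₕ)sₕ²/nₕ.
Dept IV: 13500²·(1 − 613/13500)·474/613 = 1.3452514 × 10^8.
Dept I: 8053²·(1 − 1293/8053)·90.38/1293 = 3.8052063 × 10^6.
Sum = 1.3833035 × 10^8.
SE = √(1.3833035 × 10^8) = 11761.4.

11761.4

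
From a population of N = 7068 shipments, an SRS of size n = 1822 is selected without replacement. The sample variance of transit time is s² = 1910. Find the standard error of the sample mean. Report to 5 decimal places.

0.88208

Under SRS without replacement, Var(ȳ) = (1 − f)·s²/n with f = n/N = 1822/7068 = 0.25778155.
Var(ȳ) = (1 − 0.25778155)·1910/1822 = 0.74221845·1.0482986 = 0.77806654.
SE(ȳ) = √(0.77806654) = 0.88208.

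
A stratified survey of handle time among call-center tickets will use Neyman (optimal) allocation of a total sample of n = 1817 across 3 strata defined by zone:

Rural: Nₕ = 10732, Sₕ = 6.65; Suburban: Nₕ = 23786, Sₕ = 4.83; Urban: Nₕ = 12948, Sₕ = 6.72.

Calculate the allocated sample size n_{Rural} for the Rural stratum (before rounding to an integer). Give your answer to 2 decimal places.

Neyman allocation: nₕ = n·NₕSₕ / Σⱼ NⱼSⱼ.
Σ NⱼSⱼ = 10732·6.65 + 23786·4.83 + 12948·6.72 = 273264.74.
n_{Rural} = 1817·10732·6.65 / 273264.74 = 474.54.

474.54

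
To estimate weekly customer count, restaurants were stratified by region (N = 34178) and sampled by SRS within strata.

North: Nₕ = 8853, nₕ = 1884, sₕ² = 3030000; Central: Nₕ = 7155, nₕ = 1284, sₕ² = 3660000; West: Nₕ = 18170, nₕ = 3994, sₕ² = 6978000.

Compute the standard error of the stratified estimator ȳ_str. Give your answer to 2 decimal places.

Var(ȳ_str) = Σₕ Wₕ²(1 − fₕ)sₕ²/nₕ with Wₕ = Nₕ/N, N = 34178.
North: Wₕ = 0.25902627; term = 0.25902627²·(1 − 0.21280922)·3030000/1884 = 84.943347.
Central: Wₕ = 0.20934519; term = 0.20934519²·(1 − 0.17945493)·3660000/1284 = 102.50487.
West: Wₕ = 0.53162853; term = 0.53162853²·(1 − 0.21981288)·6978000/3994 = 385.2461.
Sum = 572.69432.
SE = √(572.69432) = 23.93.

23.93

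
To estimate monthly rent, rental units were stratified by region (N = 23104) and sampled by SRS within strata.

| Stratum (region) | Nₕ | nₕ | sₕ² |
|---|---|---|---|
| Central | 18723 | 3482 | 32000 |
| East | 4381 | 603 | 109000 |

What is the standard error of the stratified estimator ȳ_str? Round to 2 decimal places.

3.24

Var(ȳ_str) = Σₕ Wₕ²(1 − fₕ)sₕ²/nₕ with Wₕ = Nₕ/N, N = 23104.
Central: Wₕ = 0.81037916; term = 0.81037916²·(1 − 0.18597447)·32000/3482 = 4.9128755.
East: Wₕ = 0.18962084; term = 0.18962084²·(1 − 0.13763981)·109000/603 = 5.604928.
Sum = 10.517804.
SE = √(10.517804) = 3.24.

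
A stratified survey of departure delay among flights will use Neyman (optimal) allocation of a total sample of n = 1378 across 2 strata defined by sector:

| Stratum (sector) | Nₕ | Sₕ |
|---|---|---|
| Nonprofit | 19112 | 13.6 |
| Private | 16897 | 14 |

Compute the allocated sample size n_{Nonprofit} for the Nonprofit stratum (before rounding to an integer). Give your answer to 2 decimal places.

Neyman allocation: nₕ = n·NₕSₕ / Σⱼ NⱼSⱼ.
Σ NⱼSⱼ = 19112·13.6 + 16897·14 = 496481.2.
n_{Nonprofit} = 1378·19112·13.6 / 496481.2 = 721.43.

721.43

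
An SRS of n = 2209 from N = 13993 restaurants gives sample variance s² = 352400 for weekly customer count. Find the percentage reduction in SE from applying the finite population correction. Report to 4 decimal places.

f = n/N = 2209/13993 = 0.15786465.
SE_no-fpc = √(s²/n) = 12.630487; SE_fpc = √((1−f)s²/n) = 11.590737.
Ratio = √(1−f) = 0.91767933. Reduction = 100·(1 − 0.91767933) = 8.2321%.

8.2321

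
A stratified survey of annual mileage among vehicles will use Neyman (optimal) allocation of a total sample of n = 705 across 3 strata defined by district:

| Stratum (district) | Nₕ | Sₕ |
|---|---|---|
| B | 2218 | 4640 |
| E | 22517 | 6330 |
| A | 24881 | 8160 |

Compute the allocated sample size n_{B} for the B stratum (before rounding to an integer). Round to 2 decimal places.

Neyman allocation: nₕ = n·NₕSₕ / Σⱼ NⱼSⱼ.
Σ NⱼSⱼ = 2218·4640 + 22517·6330 + 24881·8160 = 3.5585309 × 10^8.
n_{B} = 705·2218·4640 / (3.5585309 × 10^8) = 20.39.

20.39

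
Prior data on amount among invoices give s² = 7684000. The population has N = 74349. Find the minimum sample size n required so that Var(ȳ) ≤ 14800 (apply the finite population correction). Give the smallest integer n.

516

Without fpc, n₀ = s²/D = 7684000/14800 = 519.1892.
With fpc, (1 − n/N)·s²/n ≤ D requires n ≥ n₀/(1 + n₀/N) = 519.1892/(1 + 519.1892/74349) = 515.5888.
Rounding up, n = 516.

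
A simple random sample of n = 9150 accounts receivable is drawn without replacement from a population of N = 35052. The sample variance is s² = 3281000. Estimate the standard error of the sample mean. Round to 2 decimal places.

16.28

Under SRS without replacement, Var(ȳ) = (1 − f)·s²/n with f = n/N = 9150/35052 = 0.26104074.
Var(ȳ) = (1 − 0.26104074)·3281000/9150 = 0.73895926·358.57923 = 264.97545.
SE(ȳ) = √(264.97545) = 16.28.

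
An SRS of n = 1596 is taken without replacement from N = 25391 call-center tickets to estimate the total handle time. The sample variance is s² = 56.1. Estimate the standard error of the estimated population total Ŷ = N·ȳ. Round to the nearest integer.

Var(Ŷ) = N²·Var(ȳ) = N²·(1 − n/N)·s²/n.
f = 1596/25391 = 0.06285692; Var(ȳ) = 0.93714308·56.1/1596 = 0.032940932.
Var(Ŷ) = 25391² · 0.032940932 = 2.1237114 × 10^7.
SE(Ŷ) = √(2.1237114 × 10^7) = 4608.

4608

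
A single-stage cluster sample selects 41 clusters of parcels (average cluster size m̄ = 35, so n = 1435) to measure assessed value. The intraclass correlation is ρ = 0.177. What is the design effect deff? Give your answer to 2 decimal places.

deff = 1 + (35 − 1)·0.177 = 1 + 6.018 = 7.018.

7.02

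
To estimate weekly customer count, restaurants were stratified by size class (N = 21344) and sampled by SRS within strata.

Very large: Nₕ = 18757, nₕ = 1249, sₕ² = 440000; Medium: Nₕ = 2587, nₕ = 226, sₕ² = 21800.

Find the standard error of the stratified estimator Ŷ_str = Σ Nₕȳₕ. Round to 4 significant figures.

Var(Ŷ_str) = Σₕ Nₕ²(1 − fₕ)sₕ²/nₕ.
Very large: 18757²·(1 − 1249/18757)·440000/1249 = 1.1568849 × 10^11.
Medium: 2587²·(1 − 226/2587)·21800/226 = 5.8916979 × 10^8.
Sum = 1.1627766 × 10^11.
SE = √(1.1627766 × 10^11) = 341000.

341000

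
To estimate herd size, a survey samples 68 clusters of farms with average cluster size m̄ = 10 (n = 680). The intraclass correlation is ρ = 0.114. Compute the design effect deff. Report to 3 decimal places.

2.026

deff = 1 + (10 − 1)·0.114 = 1 + 1.026 = 2.026.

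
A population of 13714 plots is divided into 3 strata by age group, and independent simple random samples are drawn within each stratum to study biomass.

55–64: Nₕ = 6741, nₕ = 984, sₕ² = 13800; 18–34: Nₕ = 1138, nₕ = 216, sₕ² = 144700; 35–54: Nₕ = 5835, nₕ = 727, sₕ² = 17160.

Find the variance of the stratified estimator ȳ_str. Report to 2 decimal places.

Var(ȳ_str) = Σₕ Wₕ²(1 − fₕ)sₕ²/nₕ with Wₕ = Nₕ/N, N = 13714.
55–64: Wₕ = 0.49154149; term = 0.49154149²·(1 − 0.14597241)·13800/984 = 2.8938516.
18–34: Wₕ = 0.08298090; term = 0.08298090²·(1 − 0.18980668)·144700/216 = 3.7373147.
35–54: Wₕ = 0.42547761; term = 0.42547761²·(1 − 0.12459297)·17160/727 = 3.7406436.
Sum = 10.37181.

10.37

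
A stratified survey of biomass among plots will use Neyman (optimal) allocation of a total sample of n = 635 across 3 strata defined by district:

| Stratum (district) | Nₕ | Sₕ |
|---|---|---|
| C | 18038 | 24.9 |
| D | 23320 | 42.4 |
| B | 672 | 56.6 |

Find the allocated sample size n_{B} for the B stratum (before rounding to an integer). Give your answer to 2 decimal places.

Neyman allocation: nₕ = n·NₕSₕ / Σⱼ NⱼSⱼ.
Σ NⱼSⱼ = 18038·24.9 + 23320·42.4 + 672·56.6 = 1.4759494 × 10^6.
n_{B} = 635·672·56.6 / (1.4759494 × 10^6) = 16.36.

16.36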